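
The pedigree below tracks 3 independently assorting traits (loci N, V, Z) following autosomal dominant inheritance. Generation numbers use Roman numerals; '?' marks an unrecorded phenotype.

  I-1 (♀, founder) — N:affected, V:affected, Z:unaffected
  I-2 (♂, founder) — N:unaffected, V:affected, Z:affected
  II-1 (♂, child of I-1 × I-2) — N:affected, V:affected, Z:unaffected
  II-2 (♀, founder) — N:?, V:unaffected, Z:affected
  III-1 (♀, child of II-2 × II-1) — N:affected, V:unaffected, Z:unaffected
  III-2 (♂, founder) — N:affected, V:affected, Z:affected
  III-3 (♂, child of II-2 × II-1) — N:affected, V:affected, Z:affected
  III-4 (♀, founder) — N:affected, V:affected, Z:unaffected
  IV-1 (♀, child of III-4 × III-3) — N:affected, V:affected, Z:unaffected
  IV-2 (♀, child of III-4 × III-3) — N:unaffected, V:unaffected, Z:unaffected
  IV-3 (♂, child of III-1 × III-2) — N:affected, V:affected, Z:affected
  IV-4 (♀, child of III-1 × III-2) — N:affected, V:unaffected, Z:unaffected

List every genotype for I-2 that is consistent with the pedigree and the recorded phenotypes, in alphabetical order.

I-2 ∈ {nn VV Zz, nn Vv Zz}

N/I-1 aff ·: Nn|NN
N/I-2 un ·: nn
N/II-1 aff I-1×I-2: Nn
N/II-2 ? ·: nn|Nn|NN
N/III-1 aff II-2×II-1: Nn|NN
N/III-2 aff ·: Nn|NN
N/III-3 aff II-2×II-1: Nn
N/III-4 aff ·: Nn
N/IV-1 aff III-4×III-3: Nn|NN
N/IV-2 un III-4×III-3: nn
N/IV-3 aff III-1×III-2: Nn|NN
N/IV-4 aff III-1×III-2: Nn|NN
⇒ N over [I-1,I-2,II-1,II-2,III-1,III-2,III-3,III-4,IV-1,IV-2,IV-3,IV-4]: 136 consistent
V/I-1 aff ·: Vv|VV
V/I-2 aff ·: Vv|VV
V/II-1 aff I-1×I-2: Vv
V/II-2 un ·: vv
V/III-1 un II-2×II-1: vv
V/III-2 aff ·: Vv
V/III-3 aff II-2×II-1: Vv
V/III-4 aff ·: Vv
V/IV-1 aff III-4×III-3: Vv|VV
V/IV-2 un III-4×III-3: vv
V/IV-3 aff III-1×III-2: Vv
V/IV-4 un III-1×III-2: vv
⇒ V over [I-1,I-2,II-1,II-2,III-1,III-2,III-3,III-4,IV-1,IV-2,IV-3,IV-4]: 6 consistent
Z/I-1 un ·: zz
Z/I-2 aff ·: Zz
Z/II-1 un I-1×I-2: zz
Z/II-2 aff ·: Zz
Z/III-1 un II-2×II-1: zz
Z/III-2 aff ·: Zz
Z/III-3 aff II-2×II-1: Zz
Z/III-4 un ·: zz
Z/IV-1 un III-4×III-3: zz
Z/IV-2 un III-4×III-3: zz
Z/IV-3 aff III-1×III-2: Zz
Z/IV-4 un III-1×III-2: zz
⇒ Z over [I-1,I-2,II-1,II-2,III-1,III-2,III-3,III-4,IV-1,IV-2,IV-3,IV-4]: 1 consistent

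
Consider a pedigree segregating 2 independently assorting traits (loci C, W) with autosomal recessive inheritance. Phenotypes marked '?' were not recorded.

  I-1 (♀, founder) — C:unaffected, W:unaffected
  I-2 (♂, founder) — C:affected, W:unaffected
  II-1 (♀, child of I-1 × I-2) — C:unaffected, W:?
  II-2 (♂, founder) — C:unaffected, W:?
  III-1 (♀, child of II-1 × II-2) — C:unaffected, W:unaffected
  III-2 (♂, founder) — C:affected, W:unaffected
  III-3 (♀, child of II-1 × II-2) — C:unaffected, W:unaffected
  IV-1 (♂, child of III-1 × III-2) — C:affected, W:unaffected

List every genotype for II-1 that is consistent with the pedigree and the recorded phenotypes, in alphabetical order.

II-1 ∈ {Cc WW, Cc Ww, Cc ww}

C/I-1 un ·: CC|Cc
C/I-2 aff ·: cc
C/II-1 un I-1×I-2: Cc
C/II-2 un ·: CC|Cc
C/III-1 un II-1×II-2: Cc
C/III-2 aff ·: cc
C/III-3 un II-1×II-2: CC|Cc
C/IV-1 aff III-1×III-2: cc
⇒ C over [I-1,I-2,II-1,II-2,III-1,III-2,III-3,IV-1]: 8 consistent
W/I-1 un ·: WW|Ww
W/I-2 un ·: WW|Ww
W/II-1 ? I-1×I-2: WW|Ww|ww
W/II-2 ? ·: WW|Ww|ww
W/III-1 un II-1×II-2: WW|Ww
W/III-2 un ·: WW|Ww
W/III-3 un II-1×II-2: WW|Ww
W/IV-1 un III-1×III-2: WW|Ww
⇒ W over [I-1,I-2,II-1,II-2,III-1,III-2,III-3,IV-1]: 188 consistent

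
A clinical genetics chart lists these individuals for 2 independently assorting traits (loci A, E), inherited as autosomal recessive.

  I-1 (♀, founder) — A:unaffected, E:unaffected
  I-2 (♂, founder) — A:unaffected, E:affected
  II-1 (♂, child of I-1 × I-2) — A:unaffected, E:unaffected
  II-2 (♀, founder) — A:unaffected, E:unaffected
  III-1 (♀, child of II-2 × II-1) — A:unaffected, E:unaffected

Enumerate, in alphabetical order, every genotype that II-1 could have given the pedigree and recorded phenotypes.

II-1 ∈ {AA Ee, Aa Ee}

A/I-1 un ·: AA|Aa
A/I-2 un ·: AA|Aa
A/II-1 un I-1×I-2: AA|Aa
A/II-2 un ·: AA|Aa
A/III-1 un II-2×II-1: AA|Aa
⇒ A over [I-1,I-2,II-1,II-2,III-1]: 24 consistent
E/I-1 un ·: EE|Ee
E/I-2 aff ·: ee
E/II-1 un I-1×I-2: Ee
E/II-2 un ·: EE|Ee
E/III-1 un II-2×II-1: EE|Ee
⇒ E over [I-1,I-2,II-1,II-2,III-1]: 8 consistent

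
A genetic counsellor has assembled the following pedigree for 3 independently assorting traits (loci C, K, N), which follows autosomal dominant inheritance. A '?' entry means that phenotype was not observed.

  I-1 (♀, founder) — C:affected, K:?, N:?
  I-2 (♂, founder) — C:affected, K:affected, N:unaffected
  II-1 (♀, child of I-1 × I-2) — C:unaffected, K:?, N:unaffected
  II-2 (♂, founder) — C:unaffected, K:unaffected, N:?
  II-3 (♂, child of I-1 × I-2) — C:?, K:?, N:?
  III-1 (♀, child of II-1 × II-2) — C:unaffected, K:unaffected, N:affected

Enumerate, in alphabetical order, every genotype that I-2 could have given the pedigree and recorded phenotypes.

I-2 ∈ {Cc KK nn, Cc Kk nn}

C/I-1 aff ·: Cc
C/I-2 aff ·: Cc
C/II-1 un I-1×I-2: cc
C/II-2 un ·: cc
C/II-3 ? I-1×I-2: cc|Cc|CC
C/III-1 un II-1×II-2: cc
⇒ C over [I-1,I-2,II-1,II-2,II-3,III-1]: 3 consistent
K/I-1 ? ·: kk|Kk|KK
K/I-2 aff ·: Kk|KK
K/II-1 ? I-1×I-2: kk|Kk
K/II-2 un ·: kk
K/II-3 ? I-1×I-2: kk|Kk|KK
K/III-1 un II-1×II-2: kk
⇒ K over [I-1,I-2,II-1,II-2,II-3,III-1]: 15 consistent
N/I-1 ? ·: nn|Nn
N/I-2 un ·: nn
N/II-1 un I-1×I-2: nn
N/II-2 ? ·: Nn|NN
N/II-3 ? I-1×I-2: nn|Nn
N/III-1 aff II-1×II-2: Nn
⇒ N over [I-1,I-2,II-1,II-2,II-3,III-1]: 6 consistent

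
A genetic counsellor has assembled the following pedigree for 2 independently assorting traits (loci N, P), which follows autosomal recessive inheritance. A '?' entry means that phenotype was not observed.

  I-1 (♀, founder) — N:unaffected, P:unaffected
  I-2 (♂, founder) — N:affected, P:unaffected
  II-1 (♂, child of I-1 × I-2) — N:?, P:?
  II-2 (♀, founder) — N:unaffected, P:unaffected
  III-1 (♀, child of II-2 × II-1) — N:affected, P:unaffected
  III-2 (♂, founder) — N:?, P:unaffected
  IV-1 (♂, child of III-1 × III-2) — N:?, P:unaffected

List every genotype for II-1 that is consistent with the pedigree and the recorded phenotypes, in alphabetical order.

II-1 ∈ {Nn PP, Nn Pp, Nn pp, nn PP, nn Pp, nn pp}

N/I-1 un ·: NN|Nn
N/I-2 aff ·: nn
N/II-1 ? I-1×I-2: Nn|nn
N/II-2 un ·: Nn
N/III-1 aff II-2×II-1: nn
N/III-2 ? ·: NN|Nn|nn
N/IV-1 ? III-1×III-2: Nn|nn
⇒ N over [I-1,I-2,II-1,II-2,III-1,III-2,IV-1]: 12 consistent
P/I-1 un ·: PP|Pp
P/I-2 un ·: PP|Pp
P/II-1 ? I-1×I-2: PP|Pp|pp
P/II-2 un ·: PP|Pp
P/III-1 un II-2×II-1: PP|Pp
P/III-2 un ·: PP|Pp
P/IV-1 un III-1×III-2: PP|Pp
⇒ P over [I-1,I-2,II-1,II-2,III-1,III-2,IV-1]: 90 consistent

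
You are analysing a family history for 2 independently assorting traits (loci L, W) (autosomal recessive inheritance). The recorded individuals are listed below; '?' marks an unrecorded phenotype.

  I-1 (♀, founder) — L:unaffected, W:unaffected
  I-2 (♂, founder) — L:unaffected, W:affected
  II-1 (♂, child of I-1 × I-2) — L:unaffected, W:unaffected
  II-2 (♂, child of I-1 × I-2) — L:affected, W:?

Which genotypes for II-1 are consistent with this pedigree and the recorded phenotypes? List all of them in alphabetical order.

L/I-1 un ·: Ll
L/I-2 un ·: Ll
L/II-1 un I-1×I-2: LL|Ll
L/II-2 aff I-1×I-2: ll
⇒ L over [I-1,I-2,II-1,II-2]: 2 consistent
W/I-1 un ·: WW|Ww
W/I-2 aff ·: ww
W/II-1 un I-1×I-2: Ww
W/II-2 ? I-1×I-2: Ww|ww
⇒ W over [I-1,I-2,II-1,II-2]: 3 consistent

II-1 ∈ {LL Ww, Ll Ww}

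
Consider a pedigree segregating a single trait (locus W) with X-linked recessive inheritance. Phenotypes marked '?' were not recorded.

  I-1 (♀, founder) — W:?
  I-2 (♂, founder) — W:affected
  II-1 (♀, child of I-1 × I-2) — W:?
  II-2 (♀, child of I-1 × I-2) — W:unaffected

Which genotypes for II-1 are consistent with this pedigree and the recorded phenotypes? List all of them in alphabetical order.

W/I-1 ? ·: X^WX^W|X^WX^w
W/I-2 aff ·: X^wY
W/II-1 ? I-1×I-2: X^WX^w|X^wX^w
W/II-2 un I-1×I-2: X^WX^w
⇒ W over [I-1,I-2,II-1,II-2]: 3 consistent

II-1 ∈ {X^WX^w, X^wX^w}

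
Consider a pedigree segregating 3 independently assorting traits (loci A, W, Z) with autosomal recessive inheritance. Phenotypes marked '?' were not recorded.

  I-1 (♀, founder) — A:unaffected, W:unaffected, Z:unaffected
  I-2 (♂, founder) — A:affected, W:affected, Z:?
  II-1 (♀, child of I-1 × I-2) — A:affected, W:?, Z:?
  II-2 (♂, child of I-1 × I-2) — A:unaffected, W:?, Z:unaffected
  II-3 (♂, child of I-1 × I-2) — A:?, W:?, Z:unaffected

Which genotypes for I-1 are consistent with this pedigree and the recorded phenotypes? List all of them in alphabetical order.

A/I-1 un ·: Aa
A/I-2 aff ·: aa
A/II-1 aff I-1×I-2: aa
A/II-2 un I-1×I-2: Aa
A/II-3 ? I-1×I-2: Aa|aa
⇒ A over [I-1,I-2,II-1,II-2,II-3]: 2 consistent
W/I-1 un ·: WW|Ww
W/I-2 aff ·: ww
W/II-1 ? I-1×I-2: Ww|ww
W/II-2 ? I-1×I-2: Ww|ww
W/II-3 ? I-1×I-2: Ww|ww
⇒ W over [I-1,I-2,II-1,II-2,II-3]: 9 consistent
Z/I-1 un ·: ZZ|Zz
Z/I-2 ? ·: ZZ|Zz|zz
Z/II-1 ? I-1×I-2: ZZ|Zz|zz
Z/II-2 un I-1×I-2: ZZ|Zz
Z/II-3 un I-1×I-2: ZZ|Zz
⇒ Z over [I-1,I-2,II-1,II-2,II-3]: 32 consistent

I-1 ∈ {Aa WW ZZ, Aa WW Zz, Aa Ww ZZ, Aa Ww Zz}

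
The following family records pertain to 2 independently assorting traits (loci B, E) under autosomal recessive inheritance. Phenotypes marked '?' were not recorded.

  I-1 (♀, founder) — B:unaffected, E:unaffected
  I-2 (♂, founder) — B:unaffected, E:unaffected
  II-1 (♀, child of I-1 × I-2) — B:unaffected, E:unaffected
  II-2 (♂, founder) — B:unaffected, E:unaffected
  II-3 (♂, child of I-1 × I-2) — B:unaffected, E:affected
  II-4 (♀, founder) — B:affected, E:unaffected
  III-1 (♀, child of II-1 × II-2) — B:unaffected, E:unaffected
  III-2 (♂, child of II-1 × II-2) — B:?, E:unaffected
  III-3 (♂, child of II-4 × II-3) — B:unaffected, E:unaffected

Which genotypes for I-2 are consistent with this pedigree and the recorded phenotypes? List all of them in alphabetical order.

B/I-1 un ·: BB|Bb
B/I-2 un ·: BB|Bb
B/II-1 un I-1×I-2: BB|Bb
B/II-2 un ·: BB|Bb
B/II-3 un I-1×I-2: BB|Bb
B/II-4 aff ·: bb
B/III-1 un II-1×II-2: BB|Bb
B/III-2 ? II-1×II-2: BB|Bb|bb
B/III-3 un II-4×II-3: Bb
⇒ B over [I-1,I-2,II-1,II-2,II-3,II-4,III-1,III-2,III-3]: 95 consistent
E/I-1 un ·: Ee
E/I-2 un ·: Ee
E/II-1 un I-1×I-2: EE|Ee
E/II-2 un ·: EE|Ee
E/II-3 aff I-1×I-2: ee
E/II-4 un ·: EE|Ee
E/III-1 un II-1×II-2: EE|Ee
E/III-2 un II-1×II-2: EE|Ee
E/III-3 un II-4×II-3: Ee
⇒ E over [I-1,I-2,II-1,II-2,II-3,II-4,III-1,III-2,III-3]: 26 consistent

I-2 ∈ {BB Ee, Bb Ee}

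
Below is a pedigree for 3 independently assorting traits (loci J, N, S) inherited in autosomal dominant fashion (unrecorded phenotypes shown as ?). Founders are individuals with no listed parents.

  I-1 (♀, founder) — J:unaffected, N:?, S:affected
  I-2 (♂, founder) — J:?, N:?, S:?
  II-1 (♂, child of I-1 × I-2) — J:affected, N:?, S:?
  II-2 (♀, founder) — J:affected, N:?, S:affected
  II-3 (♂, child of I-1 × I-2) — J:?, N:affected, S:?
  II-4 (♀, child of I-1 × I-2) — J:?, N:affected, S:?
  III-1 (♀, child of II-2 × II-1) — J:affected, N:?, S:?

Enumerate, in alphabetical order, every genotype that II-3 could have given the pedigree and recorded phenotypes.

II-3 ∈ {Jj NN SS, Jj NN Ss, Jj NN ss, Jj Nn SS, Jj Nn Ss, Jj Nn ss, jj NN SS, jj NN Ss, jj NN ss, jj Nn SS, jj Nn Ss, jj Nn ss}

J/I-1 un ·: jj
J/I-2 ? ·: Jj|JJ
J/II-1 aff I-1×I-2: Jj
J/II-2 aff ·: Jj|JJ
J/II-3 ? I-1×I-2: jj|Jj
J/II-4 ? I-1×I-2: jj|Jj
J/III-1 aff II-2×II-1: Jj|JJ
⇒ J over [I-1,I-2,II-1,II-2,II-3,II-4,III-1]: 20 consistent
N/I-1 ? ·: nn|Nn|NN
N/I-2 ? ·: nn|Nn|NN
N/II-1 ? I-1×I-2: nn|Nn|NN
N/II-2 ? ·: nn|Nn|NN
N/II-3 aff I-1×I-2: Nn|NN
N/II-4 aff I-1×I-2: Nn|NN
N/III-1 ? II-2×II-1: nn|Nn|NN
⇒ N over [I-1,I-2,II-1,II-2,II-3,II-4,III-1]: 188 consistent
S/I-1 aff ·: Ss|SS
S/I-2 ? ·: ss|Ss|SS
S/II-1 ? I-1×I-2: ss|Ss|SS
S/II-2 aff ·: Ss|SS
S/II-3 ? I-1×I-2: ss|Ss|SS
S/II-4 ? I-1×I-2: ss|Ss|SS
S/III-1 ? II-2×II-1: ss|Ss|SS
⇒ S over [I-1,I-2,II-1,II-2,II-3,II-4,III-1]: 203 consistent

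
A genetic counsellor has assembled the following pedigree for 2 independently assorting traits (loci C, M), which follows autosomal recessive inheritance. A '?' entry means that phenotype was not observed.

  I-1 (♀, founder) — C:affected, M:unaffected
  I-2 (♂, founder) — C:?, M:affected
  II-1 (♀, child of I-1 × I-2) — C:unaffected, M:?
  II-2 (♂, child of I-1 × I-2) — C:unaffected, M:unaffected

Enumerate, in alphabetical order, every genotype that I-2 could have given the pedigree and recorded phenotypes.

I-2 ∈ {CC mm, Cc mm}

C/I-1 aff ·: cc
C/I-2 ? ·: CC|Cc
C/II-1 un I-1×I-2: Cc
C/II-2 un I-1×I-2: Cc
⇒ C over [I-1,I-2,II-1,II-2]: 2 consistent
M/I-1 un ·: MM|Mm
M/I-2 aff ·: mm
M/II-1 ? I-1×I-2: Mm|mm
M/II-2 un I-1×I-2: Mm
⇒ M over [I-1,I-2,II-1,II-2]: 3 consistent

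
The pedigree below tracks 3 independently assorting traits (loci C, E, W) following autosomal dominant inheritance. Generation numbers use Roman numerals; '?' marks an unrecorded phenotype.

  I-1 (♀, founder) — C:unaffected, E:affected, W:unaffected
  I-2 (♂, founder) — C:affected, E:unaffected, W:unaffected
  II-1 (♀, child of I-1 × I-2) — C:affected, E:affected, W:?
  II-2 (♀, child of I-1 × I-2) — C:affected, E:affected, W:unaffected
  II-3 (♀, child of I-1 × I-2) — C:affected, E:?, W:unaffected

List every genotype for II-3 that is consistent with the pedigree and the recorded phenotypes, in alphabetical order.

II-3 ∈ {Cc Ee ww, Cc ee ww}

C/I-1 un ·: cc
C/I-2 aff ·: Cc|CC
C/II-1 aff I-1×I-2: Cc
C/II-2 aff I-1×I-2: Cc
C/II-3 aff I-1×I-2: Cc
⇒ C over [I-1,I-2,II-1,II-2,II-3]: 2 consistent
E/I-1 aff ·: Ee|EE
E/I-2 un ·: ee
E/II-1 aff I-1×I-2: Ee
E/II-2 aff I-1×I-2: Ee
E/II-3 ? I-1×I-2: ee|Ee
⇒ E over [I-1,I-2,II-1,II-2,II-3]: 3 consistent
W/I-1 un ·: ww
W/I-2 un ·: ww
W/II-1 ? I-1×I-2: ww
W/II-2 un I-1×I-2: ww
W/II-3 un I-1×I-2: ww
⇒ W over [I-1,I-2,II-1,II-2,II-3]: 1 consistent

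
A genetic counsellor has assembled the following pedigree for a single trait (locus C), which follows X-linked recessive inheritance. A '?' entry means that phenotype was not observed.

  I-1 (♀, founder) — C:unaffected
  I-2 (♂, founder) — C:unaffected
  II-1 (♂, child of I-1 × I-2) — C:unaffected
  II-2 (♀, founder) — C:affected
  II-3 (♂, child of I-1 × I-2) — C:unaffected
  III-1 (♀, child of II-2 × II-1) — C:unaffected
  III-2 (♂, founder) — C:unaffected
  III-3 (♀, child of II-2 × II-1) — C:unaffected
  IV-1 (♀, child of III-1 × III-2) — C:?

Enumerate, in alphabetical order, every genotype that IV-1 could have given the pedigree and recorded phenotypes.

IV-1 ∈ {X^CX^C, X^CX^c}

C/I-1 un ·: X^CX^C|X^CX^c
C/I-2 un ·: X^CY
C/II-1 un I-1×I-2: X^CY
C/II-2 aff ·: X^cX^c
C/II-3 un I-1×I-2: X^CY
C/III-1 un II-2×II-1: X^CX^c
C/III-2 un ·: X^CY
C/III-3 un II-2×II-1: X^CX^c
C/IV-1 ? III-1×III-2: X^CX^C|X^CX^c
⇒ C over [I-1,I-2,II-1,II-2,II-3,III-1,III-2,III-3,IV-1]: 4 consistent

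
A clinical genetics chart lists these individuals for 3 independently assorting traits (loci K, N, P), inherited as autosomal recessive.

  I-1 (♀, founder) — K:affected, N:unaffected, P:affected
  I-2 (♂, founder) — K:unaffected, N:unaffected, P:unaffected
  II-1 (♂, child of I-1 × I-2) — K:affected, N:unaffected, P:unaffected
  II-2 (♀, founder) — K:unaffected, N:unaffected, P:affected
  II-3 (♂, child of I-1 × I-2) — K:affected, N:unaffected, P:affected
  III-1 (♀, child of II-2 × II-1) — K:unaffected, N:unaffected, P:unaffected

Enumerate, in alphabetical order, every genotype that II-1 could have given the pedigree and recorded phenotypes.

K/I-1 aff ·: kk
K/I-2 un ·: Kk
K/II-1 aff I-1×I-2: kk
K/II-2 un ·: KK|Kk
K/II-3 aff I-1×I-2: kk
K/III-1 un II-2×II-1: Kk
⇒ K over [I-1,I-2,II-1,II-2,II-3,III-1]: 2 consistent
N/I-1 un ·: NN|Nn
N/I-2 un ·: NN|Nn
N/II-1 un I-1×I-2: NN|Nn
N/II-2 un ·: NN|Nn
N/II-3 un I-1×I-2: NN|Nn
N/III-1 un II-2×II-1: NN|Nn
⇒ N over [I-1,I-2,II-1,II-2,II-3,III-1]: 45 consistent
P/I-1 aff ·: pp
P/I-2 un ·: Pp
P/II-1 un I-1×I-2: Pp
P/II-2 aff ·: pp
P/II-3 aff I-1×I-2: pp
P/III-1 un II-2×II-1: Pp
⇒ P over [I-1,I-2,II-1,II-2,II-3,III-1]: 1 consistent

II-1 ∈ {kk NN Pp, kk Nn Pp}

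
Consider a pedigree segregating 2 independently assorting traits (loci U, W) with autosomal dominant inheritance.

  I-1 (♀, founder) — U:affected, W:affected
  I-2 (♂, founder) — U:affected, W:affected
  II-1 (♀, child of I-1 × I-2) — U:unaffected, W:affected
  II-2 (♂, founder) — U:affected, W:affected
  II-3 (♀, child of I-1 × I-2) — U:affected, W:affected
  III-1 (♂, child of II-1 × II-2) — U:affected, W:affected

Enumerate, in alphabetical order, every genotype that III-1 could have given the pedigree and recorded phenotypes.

III-1 ∈ {Uu WW, Uu Ww}

U/I-1 aff ·: Uu
U/I-2 aff ·: Uu
U/II-1 un I-1×I-2: uu
U/II-2 aff ·: Uu|UU
U/II-3 aff I-1×I-2: Uu|UU
U/III-1 aff II-1×II-2: Uu
⇒ U over [I-1,I-2,II-1,II-2,II-3,III-1]: 4 consistent
W/I-1 aff ·: Ww|WW
W/I-2 aff ·: Ww|WW
W/II-1 aff I-1×I-2: Ww|WW
W/II-2 aff ·: Ww|WW
W/II-3 aff I-1×I-2: Ww|WW
W/III-1 aff II-1×II-2: Ww|WW
⇒ W over [I-1,I-2,II-1,II-2,II-3,III-1]: 45 consistent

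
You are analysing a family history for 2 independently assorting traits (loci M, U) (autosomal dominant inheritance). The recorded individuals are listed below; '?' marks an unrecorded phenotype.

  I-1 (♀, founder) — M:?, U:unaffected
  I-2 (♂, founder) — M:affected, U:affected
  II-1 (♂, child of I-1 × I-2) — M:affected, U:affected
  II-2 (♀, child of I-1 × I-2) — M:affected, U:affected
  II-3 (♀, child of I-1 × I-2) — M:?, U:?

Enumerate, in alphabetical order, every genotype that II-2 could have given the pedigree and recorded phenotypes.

M/I-1 ? ·: mm|Mm|MM
M/I-2 aff ·: Mm|MM
M/II-1 aff I-1×I-2: Mm|MM
M/II-2 aff I-1×I-2: Mm|MM
M/II-3 ? I-1×I-2: mm|Mm|MM
⇒ M over [I-1,I-2,II-1,II-2,II-3]: 32 consistent
U/I-1 un ·: uu
U/I-2 aff ·: Uu|UU
U/II-1 aff I-1×I-2: Uu
U/II-2 aff I-1×I-2: Uu
U/II-3 ? I-1×I-2: uu|Uu
⇒ U over [I-1,I-2,II-1,II-2,II-3]: 3 consistent

II-2 ∈ {MM Uu, Mm Uu}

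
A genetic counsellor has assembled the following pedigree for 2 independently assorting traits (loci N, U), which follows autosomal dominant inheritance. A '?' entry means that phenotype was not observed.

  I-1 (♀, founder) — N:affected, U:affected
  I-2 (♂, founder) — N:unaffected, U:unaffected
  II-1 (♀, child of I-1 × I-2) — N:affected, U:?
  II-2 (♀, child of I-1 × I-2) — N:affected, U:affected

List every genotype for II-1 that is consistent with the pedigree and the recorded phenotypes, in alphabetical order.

N/I-1 aff ·: Nn|NN
N/I-2 un ·: nn
N/II-1 aff I-1×I-2: Nn
N/II-2 aff I-1×I-2: Nn
⇒ N over [I-1,I-2,II-1,II-2]: 2 consistent
U/I-1 aff ·: Uu|UU
U/I-2 un ·: uu
U/II-1 ? I-1×I-2: uu|Uu
U/II-2 aff I-1×I-2: Uu
⇒ U over [I-1,I-2,II-1,II-2]: 3 consistent

II-1 ∈ {Nn Uu, Nn uu}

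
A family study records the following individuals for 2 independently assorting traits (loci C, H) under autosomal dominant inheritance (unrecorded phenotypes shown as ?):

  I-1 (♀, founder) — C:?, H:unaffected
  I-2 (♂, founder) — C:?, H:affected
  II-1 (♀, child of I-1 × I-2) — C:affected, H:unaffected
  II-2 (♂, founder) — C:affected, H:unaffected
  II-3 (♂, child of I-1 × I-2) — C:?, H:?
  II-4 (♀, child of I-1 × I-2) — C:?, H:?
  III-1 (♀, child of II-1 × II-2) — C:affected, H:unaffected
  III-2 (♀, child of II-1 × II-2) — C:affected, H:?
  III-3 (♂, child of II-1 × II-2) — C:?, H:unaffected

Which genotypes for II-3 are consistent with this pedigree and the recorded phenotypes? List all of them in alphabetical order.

II-3 ∈ {CC Hh, CC hh, Cc Hh, Cc hh, cc Hh, cc hh}

C/I-1 ? ·: cc|Cc|CC
C/I-2 ? ·: cc|Cc|CC
C/II-1 aff I-1×I-2: Cc|CC
C/II-2 aff ·: Cc|CC
C/II-3 ? I-1×I-2: cc|Cc|CC
C/II-4 ? I-1×I-2: cc|Cc|CC
C/III-1 aff II-1×II-2: Cc|CC
C/III-2 aff II-1×II-2: Cc|CC
C/III-3 ? II-1×II-2: cc|Cc|CC
⇒ C over [I-1,I-2,II-1,II-2,II-3,II-4,III-1,III-2,III-3]: 702 consistent
H/I-1 un ·: hh
H/I-2 aff ·: Hh
H/II-1 un I-1×I-2: hh
H/II-2 un ·: hh
H/II-3 ? I-1×I-2: hh|Hh
H/II-4 ? I-1×I-2: hh|Hh
H/III-1 un II-1×II-2: hh
H/III-2 ? II-1×II-2: hh
H/III-3 un II-1×II-2: hh
⇒ H over [I-1,I-2,II-1,II-2,II-3,II-4,III-1,III-2,III-3]: 4 consistent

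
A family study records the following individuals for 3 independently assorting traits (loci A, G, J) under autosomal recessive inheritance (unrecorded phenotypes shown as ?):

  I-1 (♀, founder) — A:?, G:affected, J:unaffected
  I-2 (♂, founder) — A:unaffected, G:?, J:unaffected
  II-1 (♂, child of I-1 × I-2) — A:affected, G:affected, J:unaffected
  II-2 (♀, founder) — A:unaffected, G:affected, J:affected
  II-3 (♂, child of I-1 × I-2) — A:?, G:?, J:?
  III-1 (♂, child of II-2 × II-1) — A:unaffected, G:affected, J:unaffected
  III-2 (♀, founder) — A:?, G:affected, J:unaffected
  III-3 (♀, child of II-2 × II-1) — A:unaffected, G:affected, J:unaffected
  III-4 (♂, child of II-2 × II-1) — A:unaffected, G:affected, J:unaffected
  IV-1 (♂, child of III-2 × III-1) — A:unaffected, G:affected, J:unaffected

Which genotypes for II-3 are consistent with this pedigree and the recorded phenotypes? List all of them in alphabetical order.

A/I-1 ? ·: Aa|aa
A/I-2 un ·: Aa
A/II-1 aff I-1×I-2: aa
A/II-2 un ·: AA|Aa
A/II-3 ? I-1×I-2: AA|Aa|aa
A/III-1 un II-2×II-1: Aa
A/III-2 ? ·: AA|Aa|aa
A/III-3 un II-2×II-1: Aa
A/III-4 un II-2×II-1: Aa
A/IV-1 un III-2×III-1: AA|Aa
⇒ A over [I-1,I-2,II-1,II-2,II-3,III-1,III-2,III-3,III-4,IV-1]: 50 consistent
G/I-1 aff ·: gg
G/I-2 ? ·: Gg|gg
G/II-1 aff I-1×I-2: gg
G/II-2 aff ·: gg
G/II-3 ? I-1×I-2: Gg|gg
G/III-1 aff II-2×II-1: gg
G/III-2 aff ·: gg
G/III-3 aff II-2×II-1: gg
G/III-4 aff II-2×II-1: gg
G/IV-1 aff III-2×III-1: gg
⇒ G over [I-1,I-2,II-1,II-2,II-3,III-1,III-2,III-3,III-4,IV-1]: 3 consistent
J/I-1 un ·: JJ|Jj
J/I-2 un ·: JJ|Jj
J/II-1 un I-1×I-2: JJ|Jj
J/II-2 aff ·: jj
J/II-3 ? I-1×I-2: JJ|Jj|jj
J/III-1 un II-2×II-1: Jj
J/III-2 un ·: JJ|Jj
J/III-3 un II-2×II-1: Jj
J/III-4 un II-2×II-1: Jj
J/IV-1 un III-2×III-1: JJ|Jj
⇒ J over [I-1,I-2,II-1,II-2,II-3,III-1,III-2,III-3,III-4,IV-1]: 60 consistent

II-3 ∈ {AA Gg JJ, AA Gg Jj, AA Gg jj, AA gg JJ, AA gg Jj, AA gg jj, Aa Gg JJ, Aa Gg Jj, Aa Gg jj, Aa gg JJ, Aa gg Jj, Aa gg jj, aa Gg JJ, aa Gg Jj, aa Gg jj, aa gg JJ, aa gg Jj, aa gg jj}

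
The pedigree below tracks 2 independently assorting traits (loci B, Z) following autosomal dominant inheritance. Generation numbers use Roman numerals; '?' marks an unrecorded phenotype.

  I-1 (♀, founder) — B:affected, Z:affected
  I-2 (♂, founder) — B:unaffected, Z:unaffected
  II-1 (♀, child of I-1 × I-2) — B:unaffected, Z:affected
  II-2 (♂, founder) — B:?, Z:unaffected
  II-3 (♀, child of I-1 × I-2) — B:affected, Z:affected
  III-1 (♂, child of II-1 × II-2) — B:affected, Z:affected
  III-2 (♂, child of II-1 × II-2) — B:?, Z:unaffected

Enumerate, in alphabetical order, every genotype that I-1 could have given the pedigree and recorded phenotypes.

I-1 ∈ {Bb ZZ, Bb Zz}

B/I-1 aff ·: Bb
B/I-2 un ·: bb
B/II-1 un I-1×I-2: bb
B/II-2 ? ·: Bb|BB
B/II-3 aff I-1×I-2: Bb
B/III-1 aff II-1×II-2: Bb
B/III-2 ? II-1×II-2: bb|Bb
⇒ B over [I-1,I-2,II-1,II-2,II-3,III-1,III-2]: 3 consistent
Z/I-1 aff ·: Zz|ZZ
Z/I-2 un ·: zz
Z/II-1 aff I-1×I-2: Zz
Z/II-2 un ·: zz
Z/II-3 aff I-1×I-2: Zz
Z/III-1 aff II-1×II-2: Zz
Z/III-2 un II-1×II-2: zz
⇒ Z over [I-1,I-2,II-1,II-2,II-3,III-1,III-2]: 2 consistent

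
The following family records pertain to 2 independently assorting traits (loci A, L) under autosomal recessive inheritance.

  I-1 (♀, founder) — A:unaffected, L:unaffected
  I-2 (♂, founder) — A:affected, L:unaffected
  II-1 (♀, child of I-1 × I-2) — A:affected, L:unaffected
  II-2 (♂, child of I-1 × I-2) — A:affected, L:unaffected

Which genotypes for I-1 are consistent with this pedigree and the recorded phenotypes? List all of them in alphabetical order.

I-1 ∈ {Aa LL, Aa Ll}

A/I-1 un ·: Aa
A/I-2 aff ·: aa
A/II-1 aff I-1×I-2: aa
A/II-2 aff I-1×I-2: aa
⇒ A over [I-1,I-2,II-1,II-2]: 1 consistent
L/I-1 un ·: LL|Ll
L/I-2 un ·: LL|Ll
L/II-1 un I-1×I-2: LL|Ll
L/II-2 un I-1×I-2: LL|Ll
⇒ L over [I-1,I-2,II-1,II-2]: 13 consistent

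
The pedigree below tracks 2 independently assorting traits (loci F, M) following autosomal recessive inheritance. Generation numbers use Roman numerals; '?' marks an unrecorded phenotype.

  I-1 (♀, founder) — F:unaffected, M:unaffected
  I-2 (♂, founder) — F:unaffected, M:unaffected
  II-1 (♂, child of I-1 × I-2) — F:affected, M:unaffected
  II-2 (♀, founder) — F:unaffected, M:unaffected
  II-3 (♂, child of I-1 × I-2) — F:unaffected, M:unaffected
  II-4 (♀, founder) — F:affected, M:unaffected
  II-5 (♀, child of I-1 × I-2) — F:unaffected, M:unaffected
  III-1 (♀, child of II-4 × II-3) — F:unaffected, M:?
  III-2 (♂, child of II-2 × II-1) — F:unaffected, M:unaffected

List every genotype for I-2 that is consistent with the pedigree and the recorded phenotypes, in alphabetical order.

I-2 ∈ {Ff MM, Ff Mm}

F/I-1 un ·: Ff
F/I-2 un ·: Ff
F/II-1 aff I-1×I-2: ff
F/II-2 un ·: FF|Ff
F/II-3 un I-1×I-2: FF|Ff
F/II-4 aff ·: ff
F/II-5 un I-1×I-2: FF|Ff
F/III-1 un II-4×II-3: Ff
F/III-2 un II-2×II-1: Ff
⇒ F over [I-1,I-2,II-1,II-2,II-3,II-4,II-5,III-1,III-2]: 8 consistent
M/I-1 un ·: MM|Mm
M/I-2 un ·: MM|Mm
M/II-1 un I-1×I-2: MM|Mm
M/II-2 un ·: MM|Mm
M/II-3 un I-1×I-2: MM|Mm
M/II-4 un ·: MM|Mm
M/II-5 un I-1×I-2: MM|Mm
M/III-1 ? II-4×II-3: MM|Mm|mm
M/III-2 un II-2×II-1: MM|Mm
⇒ M over [I-1,I-2,II-1,II-2,II-3,II-4,II-5,III-1,III-2]: 345 consistent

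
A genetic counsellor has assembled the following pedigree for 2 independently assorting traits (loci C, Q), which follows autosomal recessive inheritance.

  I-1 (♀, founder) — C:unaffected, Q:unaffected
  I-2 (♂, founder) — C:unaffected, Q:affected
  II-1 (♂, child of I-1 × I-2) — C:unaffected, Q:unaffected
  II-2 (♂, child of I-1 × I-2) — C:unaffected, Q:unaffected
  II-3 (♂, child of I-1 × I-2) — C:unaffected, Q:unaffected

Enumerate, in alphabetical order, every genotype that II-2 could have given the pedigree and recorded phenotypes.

C/I-1 un ·: CC|Cc
C/I-2 un ·: CC|Cc
C/II-1 un I-1×I-2: CC|Cc
C/II-2 un I-1×I-2: CC|Cc
C/II-3 un I-1×I-2: CC|Cc
⇒ C over [I-1,I-2,II-1,II-2,II-3]: 25 consistent
Q/I-1 un ·: QQ|Qq
Q/I-2 aff ·: qq
Q/II-1 un I-1×I-2: Qq
Q/II-2 un I-1×I-2: Qq
Q/II-3 un I-1×I-2: Qq
⇒ Q over [I-1,I-2,II-1,II-2,II-3]: 2 consistent

II-2 ∈ {CC Qq, Cc Qq}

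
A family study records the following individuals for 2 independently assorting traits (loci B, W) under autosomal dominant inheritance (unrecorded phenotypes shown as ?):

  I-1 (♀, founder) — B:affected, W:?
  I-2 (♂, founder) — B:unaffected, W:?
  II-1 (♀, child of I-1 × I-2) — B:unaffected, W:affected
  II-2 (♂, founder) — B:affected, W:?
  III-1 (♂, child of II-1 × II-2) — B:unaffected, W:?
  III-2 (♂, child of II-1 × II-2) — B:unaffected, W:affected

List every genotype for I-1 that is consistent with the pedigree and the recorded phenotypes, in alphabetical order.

B/I-1 aff ·: Bb
B/I-2 un ·: bb
B/II-1 un I-1×I-2: bb
B/II-2 aff ·: Bb
B/III-1 un II-1×II-2: bb
B/III-2 un II-1×II-2: bb
⇒ B over [I-1,I-2,II-1,II-2,III-1,III-2]: 1 consistent
W/I-1 ? ·: ww|Ww|WW
W/I-2 ? ·: ww|Ww|WW
W/II-1 aff I-1×I-2: Ww|WW
W/II-2 ? ·: ww|Ww|WW
W/III-1 ? II-1×II-2: ww|Ww|WW
W/III-2 aff II-1×II-2: Ww|WW
⇒ W over [I-1,I-2,II-1,II-2,III-1,III-2]: 108 consistent

I-1 ∈ {Bb WW, Bb Ww, Bb ww}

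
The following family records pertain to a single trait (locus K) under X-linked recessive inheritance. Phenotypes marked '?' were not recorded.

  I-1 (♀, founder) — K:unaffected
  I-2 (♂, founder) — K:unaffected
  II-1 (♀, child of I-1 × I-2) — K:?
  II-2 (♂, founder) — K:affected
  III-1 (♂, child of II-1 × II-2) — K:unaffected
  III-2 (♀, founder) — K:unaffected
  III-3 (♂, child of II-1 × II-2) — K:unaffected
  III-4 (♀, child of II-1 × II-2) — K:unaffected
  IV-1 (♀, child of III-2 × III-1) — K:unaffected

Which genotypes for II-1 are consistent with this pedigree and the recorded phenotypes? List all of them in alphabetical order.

K/I-1 un ·: X^KX^K|X^KX^k
K/I-2 un ·: X^KY
K/II-1 ? I-1×I-2: X^KX^K|X^KX^k
K/II-2 aff ·: X^kY
K/III-1 un II-1×II-2: X^KY
K/III-2 un ·: X^KX^K|X^KX^k
K/III-3 un II-1×II-2: X^KY
K/III-4 un II-1×II-2: X^KX^k
K/IV-1 un III-2×III-1: X^KX^K|X^KX^k
⇒ K over [I-1,I-2,II-1,II-2,III-1,III-2,III-3,III-4,IV-1]: 9 consistent

II-1 ∈ {X^KX^K, X^KX^k}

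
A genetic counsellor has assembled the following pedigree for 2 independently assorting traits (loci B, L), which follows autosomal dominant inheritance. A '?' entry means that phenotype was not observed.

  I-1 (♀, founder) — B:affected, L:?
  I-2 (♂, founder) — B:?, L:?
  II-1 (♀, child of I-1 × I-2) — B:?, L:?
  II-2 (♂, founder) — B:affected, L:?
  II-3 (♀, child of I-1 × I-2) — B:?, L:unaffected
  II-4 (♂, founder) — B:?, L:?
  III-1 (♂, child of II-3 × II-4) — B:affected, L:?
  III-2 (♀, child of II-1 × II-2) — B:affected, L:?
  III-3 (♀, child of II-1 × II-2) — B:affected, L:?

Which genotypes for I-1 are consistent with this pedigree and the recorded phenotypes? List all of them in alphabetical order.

B/I-1 aff ·: Bb|BB
B/I-2 ? ·: bb|Bb|BB
B/II-1 ? I-1×I-2: bb|Bb|BB
B/II-2 aff ·: Bb|BB
B/II-3 ? I-1×I-2: bb|Bb|BB
B/II-4 ? ·: bb|Bb|BB
B/III-1 aff II-3×II-4: Bb|BB
B/III-2 aff II-1×II-2: Bb|BB
B/III-3 aff II-1×II-2: Bb|BB
⇒ B over [I-1,I-2,II-1,II-2,II-3,II-4,III-1,III-2,III-3]: 529 consistent
L/I-1 ? ·: ll|Ll
L/I-2 ? ·: ll|Ll
L/II-1 ? I-1×I-2: ll|Ll|LL
L/II-2 ? ·: ll|Ll|LL
L/II-3 un I-1×I-2: ll
L/II-4 ? ·: ll|Ll|LL
L/III-1 ? II-3×II-4: ll|Ll
L/III-2 ? II-1×II-2: ll|Ll|LL
L/III-3 ? II-1×II-2: ll|Ll|LL
⇒ L over [I-1,I-2,II-1,II-2,II-3,II-4,III-1,III-2,III-3]: 324 consistent

I-1 ∈ {BB Ll, BB ll, Bb Ll, Bb ll}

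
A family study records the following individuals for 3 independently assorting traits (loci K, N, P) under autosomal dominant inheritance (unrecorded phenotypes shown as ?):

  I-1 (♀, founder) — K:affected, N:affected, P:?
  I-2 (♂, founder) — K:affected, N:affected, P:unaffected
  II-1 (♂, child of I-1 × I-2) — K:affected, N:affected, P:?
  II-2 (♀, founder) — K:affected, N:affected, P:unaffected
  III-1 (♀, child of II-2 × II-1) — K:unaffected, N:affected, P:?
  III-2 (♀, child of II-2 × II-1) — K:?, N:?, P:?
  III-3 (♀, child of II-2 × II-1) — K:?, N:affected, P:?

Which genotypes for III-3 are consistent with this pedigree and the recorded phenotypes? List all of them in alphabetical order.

III-3 ∈ {KK NN Pp, KK NN pp, KK Nn Pp, KK Nn pp, Kk NN Pp, Kk NN pp, Kk Nn Pp, Kk Nn pp, kk NN Pp, kk NN pp, kk Nn Pp, kk Nn pp}

K/I-1 aff ·: Kk|KK
K/I-2 aff ·: Kk|KK
K/II-1 aff I-1×I-2: Kk
K/II-2 aff ·: Kk
K/III-1 un II-2×II-1: kk
K/III-2 ? II-2×II-1: kk|Kk|KK
K/III-3 ? II-2×II-1: kk|Kk|KK
⇒ K over [I-1,I-2,II-1,II-2,III-1,III-2,III-3]: 27 consistent
N/I-1 aff ·: Nn|NN
N/I-2 aff ·: Nn|NN
N/II-1 aff I-1×I-2: Nn|NN
N/II-2 aff ·: Nn|NN
N/III-1 aff II-2×II-1: Nn|NN
N/III-2 ? II-2×II-1: nn|Nn|NN
N/III-3 aff II-2×II-1: Nn|NN
⇒ N over [I-1,I-2,II-1,II-2,III-1,III-2,III-3]: 96 consistent
P/I-1 ? ·: pp|Pp|PP
P/I-2 un ·: pp
P/II-1 ? I-1×I-2: pp|Pp
P/II-2 un ·: pp
P/III-1 ? II-2×II-1: pp|Pp
P/III-2 ? II-2×II-1: pp|Pp
P/III-3 ? II-2×II-1: pp|Pp
⇒ P over [I-1,I-2,II-1,II-2,III-1,III-2,III-3]: 18 consistent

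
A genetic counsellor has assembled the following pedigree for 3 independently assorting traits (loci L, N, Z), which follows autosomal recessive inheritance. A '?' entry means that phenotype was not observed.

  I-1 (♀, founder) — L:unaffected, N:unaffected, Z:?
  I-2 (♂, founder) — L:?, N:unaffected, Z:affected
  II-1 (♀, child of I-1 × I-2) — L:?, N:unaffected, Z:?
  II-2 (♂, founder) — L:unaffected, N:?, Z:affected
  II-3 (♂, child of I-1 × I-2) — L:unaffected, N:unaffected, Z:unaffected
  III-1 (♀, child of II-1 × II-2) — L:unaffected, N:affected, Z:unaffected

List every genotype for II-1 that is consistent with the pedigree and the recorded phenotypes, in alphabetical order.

II-1 ∈ {LL Nn Zz, Ll Nn Zz, ll Nn Zz}

L/I-1 un ·: LL|Ll
L/I-2 ? ·: LL|Ll|ll
L/II-1 ? I-1×I-2: LL|Ll|ll
L/II-2 un ·: LL|Ll
L/II-3 un I-1×I-2: LL|Ll
L/III-1 un II-1×II-2: LL|Ll
⇒ L over [I-1,I-2,II-1,II-2,II-3,III-1]: 59 consistent
N/I-1 un ·: NN|Nn
N/I-2 un ·: NN|Nn
N/II-1 un I-1×I-2: Nn
N/II-2 ? ·: Nn|nn
N/II-3 un I-1×I-2: NN|Nn
N/III-1 aff II-1×II-2: nn
⇒ N over [I-1,I-2,II-1,II-2,II-3,III-1]: 12 consistent
Z/I-1 ? ·: ZZ|Zz
Z/I-2 aff ·: zz
Z/II-1 ? I-1×I-2: Zz
Z/II-2 aff ·: zz
Z/II-3 un I-1×I-2: Zz
Z/III-1 un II-1×II-2: Zz
⇒ Z over [I-1,I-2,II-1,II-2,II-3,III-1]: 2 consistent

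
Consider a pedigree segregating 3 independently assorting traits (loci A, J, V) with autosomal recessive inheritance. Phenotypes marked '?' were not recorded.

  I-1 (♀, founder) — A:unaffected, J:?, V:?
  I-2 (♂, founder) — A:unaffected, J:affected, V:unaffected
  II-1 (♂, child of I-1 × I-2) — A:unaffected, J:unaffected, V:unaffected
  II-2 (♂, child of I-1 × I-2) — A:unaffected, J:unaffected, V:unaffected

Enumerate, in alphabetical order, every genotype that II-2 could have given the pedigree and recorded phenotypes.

A/I-1 un ·: AA|Aa
A/I-2 un ·: AA|Aa
A/II-1 un I-1×I-2: AA|Aa
A/II-2 un I-1×I-2: AA|Aa
⇒ A over [I-1,I-2,II-1,II-2]: 13 consistent
J/I-1 ? ·: JJ|Jj
J/I-2 aff ·: jj
J/II-1 un I-1×I-2: Jj
J/II-2 un I-1×I-2: Jj
⇒ J over [I-1,I-2,II-1,II-2]: 2 consistent
V/I-1 ? ·: VV|Vv|vv
V/I-2 un ·: VV|Vv
V/II-1 un I-1×I-2: VV|Vv
V/II-2 un I-1×I-2: VV|Vv
⇒ V over [I-1,I-2,II-1,II-2]: 15 consistent

II-2 ∈ {AA Jj VV, AA Jj Vv, Aa Jj VV, Aa Jj Vv}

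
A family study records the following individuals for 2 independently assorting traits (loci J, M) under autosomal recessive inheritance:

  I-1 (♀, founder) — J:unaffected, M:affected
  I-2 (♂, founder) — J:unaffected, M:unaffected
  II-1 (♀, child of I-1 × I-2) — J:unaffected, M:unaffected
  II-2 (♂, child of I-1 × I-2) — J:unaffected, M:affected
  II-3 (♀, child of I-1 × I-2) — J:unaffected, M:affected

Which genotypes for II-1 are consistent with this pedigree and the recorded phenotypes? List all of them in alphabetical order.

II-1 ∈ {JJ Mm, Jj Mm}

J/I-1 un ·: JJ|Jj
J/I-2 un ·: JJ|Jj
J/II-1 un I-1×I-2: JJ|Jj
J/II-2 un I-1×I-2: JJ|Jj
J/II-3 un I-1×I-2: JJ|Jj
⇒ J over [I-1,I-2,II-1,II-2,II-3]: 25 consistent
M/I-1 aff ·: mm
M/I-2 un ·: Mm
M/II-1 un I-1×I-2: Mm
M/II-2 aff I-1×I-2: mm
M/II-3 aff I-1×I-2: mm
⇒ M over [I-1,I-2,II-1,II-2,II-3]: 1 consistent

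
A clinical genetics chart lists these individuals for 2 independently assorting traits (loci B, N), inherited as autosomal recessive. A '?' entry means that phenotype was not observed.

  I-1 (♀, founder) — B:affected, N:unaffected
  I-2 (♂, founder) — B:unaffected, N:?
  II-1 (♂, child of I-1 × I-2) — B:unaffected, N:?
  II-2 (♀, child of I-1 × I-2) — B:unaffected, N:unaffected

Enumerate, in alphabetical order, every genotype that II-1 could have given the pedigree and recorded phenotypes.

II-1 ∈ {Bb NN, Bb Nn, Bb nn}

B/I-1 aff ·: bb
B/I-2 un ·: BB|Bb
B/II-1 un I-1×I-2: Bb
B/II-2 un I-1×I-2: Bb
⇒ B over [I-1,I-2,II-1,II-2]: 2 consistent
N/I-1 un ·: NN|Nn
N/I-2 ? ·: NN|Nn|nn
N/II-1 ? I-1×I-2: NN|Nn|nn
N/II-2 un I-1×I-2: NN|Nn
⇒ N over [I-1,I-2,II-1,II-2]: 18 consistent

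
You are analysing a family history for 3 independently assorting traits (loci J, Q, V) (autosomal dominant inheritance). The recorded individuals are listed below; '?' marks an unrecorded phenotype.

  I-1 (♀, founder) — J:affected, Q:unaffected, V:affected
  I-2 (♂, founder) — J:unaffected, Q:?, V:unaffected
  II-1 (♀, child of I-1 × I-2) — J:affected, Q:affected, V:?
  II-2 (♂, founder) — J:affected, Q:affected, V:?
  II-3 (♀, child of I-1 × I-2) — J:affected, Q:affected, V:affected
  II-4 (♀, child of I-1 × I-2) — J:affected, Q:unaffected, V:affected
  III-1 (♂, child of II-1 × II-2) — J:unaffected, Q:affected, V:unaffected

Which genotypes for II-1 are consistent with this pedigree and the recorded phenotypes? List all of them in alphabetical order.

J/I-1 aff ·: Jj|JJ
J/I-2 un ·: jj
J/II-1 aff I-1×I-2: Jj
J/II-2 aff ·: Jj
J/II-3 aff I-1×I-2: Jj
J/II-4 aff I-1×I-2: Jj
J/III-1 un II-1×II-2: jj
⇒ J over [I-1,I-2,II-1,II-2,II-3,II-4,III-1]: 2 consistent
Q/I-1 un ·: qq
Q/I-2 ? ·: Qq
Q/II-1 aff I-1×I-2: Qq
Q/II-2 aff ·: Qq|QQ
Q/II-3 aff I-1×I-2: Qq
Q/II-4 un I-1×I-2: qq
Q/III-1 aff II-1×II-2: Qq|QQ
⇒ Q over [I-1,I-2,II-1,II-2,II-3,II-4,III-1]: 4 consistent
V/I-1 aff ·: Vv|VV
V/I-2 un ·: vv
V/II-1 ? I-1×I-2: vv|Vv
V/II-2 ? ·: vv|Vv
V/II-3 aff I-1×I-2: Vv
V/II-4 aff I-1×I-2: Vv
V/III-1 un II-1×II-2: vv
⇒ V over [I-1,I-2,II-1,II-2,II-3,II-4,III-1]: 6 consistent

II-1 ∈ {Jj Qq Vv, Jj Qq vv}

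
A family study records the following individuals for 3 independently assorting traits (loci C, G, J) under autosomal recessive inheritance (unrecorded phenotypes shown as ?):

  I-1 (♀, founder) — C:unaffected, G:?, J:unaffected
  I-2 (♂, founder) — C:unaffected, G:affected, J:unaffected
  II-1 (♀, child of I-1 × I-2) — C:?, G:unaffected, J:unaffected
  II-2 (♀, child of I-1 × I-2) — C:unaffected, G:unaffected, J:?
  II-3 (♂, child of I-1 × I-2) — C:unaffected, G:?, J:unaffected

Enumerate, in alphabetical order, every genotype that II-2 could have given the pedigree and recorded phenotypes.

II-2 ∈ {CC Gg JJ, CC Gg Jj, CC Gg jj, Cc Gg JJ, Cc Gg Jj, Cc Gg jj}

C/I-1 un ·: CC|Cc
C/I-2 un ·: CC|Cc
C/II-1 ? I-1×I-2: CC|Cc|cc
C/II-2 un I-1×I-2: CC|Cc
C/II-3 un I-1×I-2: CC|Cc
⇒ C over [I-1,I-2,II-1,II-2,II-3]: 29 consistent
G/I-1 ? ·: GG|Gg
G/I-2 aff ·: gg
G/II-1 un I-1×I-2: Gg
G/II-2 un I-1×I-2: Gg
G/II-3 ? I-1×I-2: Gg|gg
⇒ G over [I-1,I-2,II-1,II-2,II-3]: 3 consistent
J/I-1 un ·: JJ|Jj
J/I-2 un ·: JJ|Jj
J/II-1 un I-1×I-2: JJ|Jj
J/II-2 ? I-1×I-2: JJ|Jj|jj
J/II-3 un I-1×I-2: JJ|Jj
⇒ J over [I-1,I-2,II-1,II-2,II-3]: 29 consistent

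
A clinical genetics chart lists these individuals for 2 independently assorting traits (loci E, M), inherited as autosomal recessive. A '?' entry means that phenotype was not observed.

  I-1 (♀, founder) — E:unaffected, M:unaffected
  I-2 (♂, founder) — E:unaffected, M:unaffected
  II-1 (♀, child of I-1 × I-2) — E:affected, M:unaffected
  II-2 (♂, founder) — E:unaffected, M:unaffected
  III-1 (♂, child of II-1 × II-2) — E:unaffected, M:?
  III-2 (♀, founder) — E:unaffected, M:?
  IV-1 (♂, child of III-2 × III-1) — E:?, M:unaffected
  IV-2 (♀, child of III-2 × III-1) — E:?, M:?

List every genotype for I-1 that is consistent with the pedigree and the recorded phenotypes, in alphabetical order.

E/I-1 un ·: Ee
E/I-2 un ·: Ee
E/II-1 aff I-1×I-2: ee
E/II-2 un ·: EE|Ee
E/III-1 un II-1×II-2: Ee
E/III-2 un ·: EE|Ee
E/IV-1 ? III-2×III-1: EE|Ee|ee
E/IV-2 ? III-2×III-1: EE|Ee|ee
⇒ E over [I-1,I-2,II-1,II-2,III-1,III-2,IV-1,IV-2]: 26 consistent
M/I-1 un ·: MM|Mm
M/I-2 un ·: MM|Mm
M/II-1 un I-1×I-2: MM|Mm
M/II-2 un ·: MM|Mm
M/III-1 ? II-1×II-2: MM|Mm|mm
M/III-2 ? ·: MM|Mm|mm
M/IV-1 un III-2×III-1: MM|Mm
M/IV-2 ? III-2×III-1: MM|Mm|mm
⇒ M over [I-1,I-2,II-1,II-2,III-1,III-2,IV-1,IV-2]: 213 consistent

I-1 ∈ {Ee MM, Ee Mm}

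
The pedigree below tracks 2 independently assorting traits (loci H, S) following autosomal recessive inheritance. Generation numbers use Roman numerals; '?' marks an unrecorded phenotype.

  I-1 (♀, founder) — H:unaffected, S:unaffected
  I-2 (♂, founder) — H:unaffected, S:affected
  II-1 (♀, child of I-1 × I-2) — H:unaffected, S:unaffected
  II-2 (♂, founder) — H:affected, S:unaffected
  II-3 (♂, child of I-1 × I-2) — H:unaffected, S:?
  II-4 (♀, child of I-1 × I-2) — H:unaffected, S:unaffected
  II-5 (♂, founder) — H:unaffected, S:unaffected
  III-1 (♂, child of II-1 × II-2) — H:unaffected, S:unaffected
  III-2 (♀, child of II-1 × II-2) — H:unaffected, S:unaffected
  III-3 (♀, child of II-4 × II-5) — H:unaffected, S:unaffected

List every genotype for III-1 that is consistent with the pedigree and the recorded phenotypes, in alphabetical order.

H/I-1 un ·: HH|Hh
H/I-2 un ·: HH|Hh
H/II-1 un I-1×I-2: HH|Hh
H/II-2 aff ·: hh
H/II-3 un I-1×I-2: HH|Hh
H/II-4 un I-1×I-2: HH|Hh
H/II-5 un ·: HH|Hh
H/III-1 un II-1×II-2: Hh
H/III-2 un II-1×II-2: Hh
H/III-3 un II-4×II-5: HH|Hh
⇒ H over [I-1,I-2,II-1,II-2,II-3,II-4,II-5,III-1,III-2,III-3]: 87 consistent
S/I-1 un ·: SS|Ss
S/I-2 aff ·: ss
S/II-1 un I-1×I-2: Ss
S/II-2 un ·: SS|Ss
S/II-3 ? I-1×I-2: Ss|ss
S/II-4 un I-1×I-2: Ss
S/II-5 un ·: SS|Ss
S/III-1 un II-1×II-2: SS|Ss
S/III-2 un II-1×II-2: SS|Ss
S/III-3 un II-4×II-5: SS|Ss
⇒ S over [I-1,I-2,II-1,II-2,II-3,II-4,II-5,III-1,III-2,III-3]: 96 consistent

III-1 ∈ {Hh SS, Hh Ss}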